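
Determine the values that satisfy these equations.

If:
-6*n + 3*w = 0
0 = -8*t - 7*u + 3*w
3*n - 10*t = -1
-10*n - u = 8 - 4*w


Then:
n = -69/22
t = -37/44
u = -19/11
w = -69/11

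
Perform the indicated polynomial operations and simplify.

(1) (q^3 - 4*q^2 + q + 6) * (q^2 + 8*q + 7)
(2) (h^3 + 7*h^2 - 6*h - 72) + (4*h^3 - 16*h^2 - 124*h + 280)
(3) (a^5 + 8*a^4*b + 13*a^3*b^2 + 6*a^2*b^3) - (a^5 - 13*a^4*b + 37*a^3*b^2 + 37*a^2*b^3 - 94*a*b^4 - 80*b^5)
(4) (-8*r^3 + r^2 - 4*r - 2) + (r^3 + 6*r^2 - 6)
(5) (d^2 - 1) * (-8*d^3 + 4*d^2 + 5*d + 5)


(1) = q^5 + 4*q^4 - 24*q^3 - 14*q^2 + 55*q + 42
(2) = 5*h^3 - 9*h^2 - 130*h + 208
(3) = 21*a^4*b - 24*a^3*b^2 - 31*a^2*b^3 + 94*a*b^4 + 80*b^5
(4) = -7*r^3 + 7*r^2 - 4*r - 8
(5) = -8*d^5 + 4*d^4 + 13*d^3 + d^2 - 5*d - 5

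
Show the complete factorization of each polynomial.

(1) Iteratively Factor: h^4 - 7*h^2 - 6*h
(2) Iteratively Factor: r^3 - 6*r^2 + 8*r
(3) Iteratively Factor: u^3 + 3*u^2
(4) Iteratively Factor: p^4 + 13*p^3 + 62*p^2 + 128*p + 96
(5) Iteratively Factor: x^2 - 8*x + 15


(1) = (h - 3)*(h^3 + 3*h^2 + 2*h) = (h - 3)*(h + 1)*(h^2 + 2*h) = (h - 3)*(h + 1)*(h + 2)*(h)
(2) = (r - 4)*(r^2 - 2*r) = r*(r - 4)*(r - 2)
(3) = (u)*(u^2 + 3*u) = u^2*(u + 3)
(4) = (p + 2)*(p^3 + 11*p^2 + 40*p + 48) = (p + 2)*(p + 3)*(p^2 + 8*p + 16) = (p + 2)*(p + 3)*(p + 4)*(p + 4)
(5) = (x - 3)*(x - 5)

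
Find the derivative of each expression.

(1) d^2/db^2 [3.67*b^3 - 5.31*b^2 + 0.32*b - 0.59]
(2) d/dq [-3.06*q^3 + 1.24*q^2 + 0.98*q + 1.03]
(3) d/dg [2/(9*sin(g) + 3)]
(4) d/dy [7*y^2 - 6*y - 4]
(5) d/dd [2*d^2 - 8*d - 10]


(1) = 22.02*b - 10.62
(2) = -9.18*q^2 + 2.48*q + 0.98
(3) = -2*cos(g)/(3*sin(g) + 1)^2
(4) = 14*y - 6
(5) = 4*d - 8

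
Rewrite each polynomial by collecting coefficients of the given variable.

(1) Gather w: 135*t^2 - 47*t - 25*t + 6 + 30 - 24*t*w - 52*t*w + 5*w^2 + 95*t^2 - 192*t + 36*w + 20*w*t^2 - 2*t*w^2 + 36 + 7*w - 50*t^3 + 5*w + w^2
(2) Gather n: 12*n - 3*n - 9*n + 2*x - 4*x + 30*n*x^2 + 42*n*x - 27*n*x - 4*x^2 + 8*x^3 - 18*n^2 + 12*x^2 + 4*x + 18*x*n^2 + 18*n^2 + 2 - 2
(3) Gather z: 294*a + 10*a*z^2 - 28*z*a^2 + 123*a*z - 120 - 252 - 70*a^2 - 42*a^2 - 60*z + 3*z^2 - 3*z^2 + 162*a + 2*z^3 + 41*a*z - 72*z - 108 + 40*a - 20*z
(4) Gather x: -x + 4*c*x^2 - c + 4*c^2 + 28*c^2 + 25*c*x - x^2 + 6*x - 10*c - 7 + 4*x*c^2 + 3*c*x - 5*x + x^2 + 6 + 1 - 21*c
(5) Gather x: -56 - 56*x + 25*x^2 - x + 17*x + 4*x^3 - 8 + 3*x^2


(1) = -50*t^3 + 230*t^2 - 264*t + w^2*(6 - 2*t) + w*(20*t^2 - 76*t + 48) + 72
(2) = 18*n^2*x + n*(30*x^2 + 15*x) + 8*x^3 + 8*x^2 + 2*x
(3) = -112*a^2 + 10*a*z^2 + 496*a + 2*z^3 + z*(-28*a^2 + 164*a - 152) - 480
(4) = 32*c^2 + 4*c*x^2 - 32*c + x*(4*c^2 + 28*c)
(5) = 4*x^3 + 28*x^2 - 40*x - 64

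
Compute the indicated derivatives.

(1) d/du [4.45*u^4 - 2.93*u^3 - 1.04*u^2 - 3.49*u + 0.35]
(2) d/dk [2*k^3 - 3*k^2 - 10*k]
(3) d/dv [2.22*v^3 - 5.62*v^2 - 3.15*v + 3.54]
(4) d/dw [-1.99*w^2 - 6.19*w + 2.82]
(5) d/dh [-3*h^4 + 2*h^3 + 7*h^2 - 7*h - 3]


(1) = 17.8*u^3 - 8.79*u^2 - 2.08*u - 3.49
(2) = 6*k^2 - 6*k - 10
(3) = 6.66*v^2 - 11.24*v - 3.15
(4) = -3.98*w - 6.19
(5) = -12*h^3 + 6*h^2 + 14*h - 7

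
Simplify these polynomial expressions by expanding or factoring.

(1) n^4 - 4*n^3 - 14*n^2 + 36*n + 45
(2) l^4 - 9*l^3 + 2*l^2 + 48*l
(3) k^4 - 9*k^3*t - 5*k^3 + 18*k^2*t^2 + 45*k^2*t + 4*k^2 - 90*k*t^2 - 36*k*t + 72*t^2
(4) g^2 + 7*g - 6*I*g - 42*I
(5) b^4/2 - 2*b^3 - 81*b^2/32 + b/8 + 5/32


(1) = (n - 5)*(n - 3)*(n + 1)*(n + 3)
(2) = l*(l - 8)*(l - 3)*(l + 2)
(3) = (k - 4)*(k - 1)*(k - 6*t)*(k - 3*t)
(4) = (g + 7)*(g - 6*I)
(5) = (b/2 + 1/2)*(b - 5)*(b - 1/4)*(b + 1/4)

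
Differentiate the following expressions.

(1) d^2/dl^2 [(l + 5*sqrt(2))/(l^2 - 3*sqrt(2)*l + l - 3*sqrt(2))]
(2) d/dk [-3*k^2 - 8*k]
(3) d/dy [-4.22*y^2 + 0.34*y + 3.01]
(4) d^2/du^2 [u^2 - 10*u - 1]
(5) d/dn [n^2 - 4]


(1) = 2*((l + 5*sqrt(2))*(2*l - 3*sqrt(2) + 1)^2 - (3*l + 1 + 2*sqrt(2))*(l^2 - 3*sqrt(2)*l + l - 3*sqrt(2)))/(l^2 - 3*sqrt(2)*l + l - 3*sqrt(2))^3
(2) = -6*k - 8
(3) = 0.34 - 8.44*y
(4) = 2
(5) = 2*n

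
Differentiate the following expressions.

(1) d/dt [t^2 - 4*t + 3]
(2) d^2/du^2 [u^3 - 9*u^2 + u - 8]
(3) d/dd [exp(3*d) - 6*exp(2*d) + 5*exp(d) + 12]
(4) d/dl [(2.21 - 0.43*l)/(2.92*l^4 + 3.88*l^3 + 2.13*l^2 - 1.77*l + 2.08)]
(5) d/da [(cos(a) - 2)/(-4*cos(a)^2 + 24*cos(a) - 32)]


(1) = 2*t - 4
(2) = 6*u - 18
(3) = (3*exp(2*d) - 12*exp(d) + 5)*exp(d)
(4) = (3.7668*l^4 - 22.476*l^3 - 24.8085*l^2 - 9.4146*l + 3.0173)/(8.5264*l^8 + 22.6592*l^7 + 27.4936*l^6 + 6.192*l^5 + 2.9489*l^4 + 8.6006*l^3 + 11.9937*l^2 - 7.3632*l + 4.3264)
(5) = -sin(a)/(4*(cos(a) - 4)^2)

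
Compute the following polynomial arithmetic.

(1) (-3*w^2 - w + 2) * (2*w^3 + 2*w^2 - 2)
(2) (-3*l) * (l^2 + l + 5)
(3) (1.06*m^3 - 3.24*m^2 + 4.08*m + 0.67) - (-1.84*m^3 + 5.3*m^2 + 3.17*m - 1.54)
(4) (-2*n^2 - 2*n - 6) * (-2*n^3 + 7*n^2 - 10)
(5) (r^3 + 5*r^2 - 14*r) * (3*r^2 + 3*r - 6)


(1) = -6*w^5 - 8*w^4 + 2*w^3 + 10*w^2 + 2*w - 4
(2) = -3*l^3 - 3*l^2 - 15*l
(3) = 2.9*m^3 - 8.54*m^2 + 0.91*m + 2.21
(4) = 4*n^5 - 10*n^4 - 2*n^3 - 22*n^2 + 20*n + 60
(5) = 3*r^5 + 18*r^4 - 33*r^3 - 72*r^2 + 84*r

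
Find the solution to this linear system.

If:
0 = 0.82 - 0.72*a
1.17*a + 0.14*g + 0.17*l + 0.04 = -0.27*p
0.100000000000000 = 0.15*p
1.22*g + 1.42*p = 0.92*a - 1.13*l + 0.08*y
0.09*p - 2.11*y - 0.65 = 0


Then:
a = 1.14
g = 35.93
l = -38.72
p = 0.67
y = -0.28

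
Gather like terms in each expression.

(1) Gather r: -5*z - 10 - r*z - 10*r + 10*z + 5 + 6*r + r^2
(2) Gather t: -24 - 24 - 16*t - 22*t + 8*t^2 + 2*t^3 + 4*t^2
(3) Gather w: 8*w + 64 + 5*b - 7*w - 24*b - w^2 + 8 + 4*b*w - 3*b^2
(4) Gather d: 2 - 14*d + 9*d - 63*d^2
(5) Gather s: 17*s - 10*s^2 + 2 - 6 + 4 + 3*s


(1) = r^2 + r*(-z - 4) + 5*z - 5
(2) = 2*t^3 + 12*t^2 - 38*t - 48
(3) = -3*b^2 - 19*b - w^2 + w*(4*b + 1) + 72
(4) = -63*d^2 - 5*d + 2
(5) = -10*s^2 + 20*s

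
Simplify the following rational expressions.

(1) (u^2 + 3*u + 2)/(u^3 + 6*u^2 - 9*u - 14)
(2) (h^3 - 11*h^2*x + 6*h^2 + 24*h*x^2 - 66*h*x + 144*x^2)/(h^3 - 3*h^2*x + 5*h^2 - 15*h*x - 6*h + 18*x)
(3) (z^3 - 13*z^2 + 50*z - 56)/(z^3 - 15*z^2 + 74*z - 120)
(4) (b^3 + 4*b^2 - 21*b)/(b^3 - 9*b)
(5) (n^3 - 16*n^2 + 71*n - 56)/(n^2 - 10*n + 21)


(1) = (u + 2)/(u^2 + 5*u - 14)
(2) = (h - 8*x)/(h - 1)
(3) = (z^2 - 9*z + 14)/(z^2 - 11*z + 30)
(4) = (b + 7)/(b + 3)
(5) = (n^2 - 9*n + 8)/(n - 3)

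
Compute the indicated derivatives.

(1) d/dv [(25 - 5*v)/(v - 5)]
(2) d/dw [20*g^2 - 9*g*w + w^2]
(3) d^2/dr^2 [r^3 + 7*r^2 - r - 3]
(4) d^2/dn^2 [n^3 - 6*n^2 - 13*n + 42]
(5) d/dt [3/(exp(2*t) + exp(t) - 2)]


(1) = 0
(2) = -9*g + 2*w
(3) = 6*r + 14
(4) = 6*n - 12
(5) = (-6*exp(t) - 3)*exp(t)/(exp(2*t) + exp(t) - 2)^2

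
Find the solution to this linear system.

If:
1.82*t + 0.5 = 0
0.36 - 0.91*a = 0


Then:
a = 0.40
t = -0.27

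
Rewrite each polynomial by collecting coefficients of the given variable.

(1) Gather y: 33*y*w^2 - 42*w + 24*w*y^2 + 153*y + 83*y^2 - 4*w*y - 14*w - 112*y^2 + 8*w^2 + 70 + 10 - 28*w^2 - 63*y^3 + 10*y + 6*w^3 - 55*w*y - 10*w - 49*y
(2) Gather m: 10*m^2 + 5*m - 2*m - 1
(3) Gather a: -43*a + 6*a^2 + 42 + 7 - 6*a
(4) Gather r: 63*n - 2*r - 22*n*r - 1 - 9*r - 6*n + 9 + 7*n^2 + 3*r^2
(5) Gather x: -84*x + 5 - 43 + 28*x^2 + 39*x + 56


(1) = 6*w^3 - 20*w^2 - 66*w - 63*y^3 + y^2*(24*w - 29) + y*(33*w^2 - 59*w + 114) + 80
(2) = 10*m^2 + 3*m - 1
(3) = 6*a^2 - 49*a + 49
(4) = 7*n^2 + 57*n + 3*r^2 + r*(-22*n - 11) + 8
(5) = 28*x^2 - 45*x + 18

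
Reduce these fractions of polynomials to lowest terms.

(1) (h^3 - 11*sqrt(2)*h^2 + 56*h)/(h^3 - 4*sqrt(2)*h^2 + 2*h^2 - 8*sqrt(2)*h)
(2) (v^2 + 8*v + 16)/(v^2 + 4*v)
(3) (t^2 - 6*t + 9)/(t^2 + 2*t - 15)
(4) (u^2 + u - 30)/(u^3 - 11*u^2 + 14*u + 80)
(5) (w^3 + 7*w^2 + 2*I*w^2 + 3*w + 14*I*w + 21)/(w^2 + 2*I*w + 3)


(1) = (h - 7*sqrt(2))/(h + 2)
(2) = (v + 4)/v
(3) = (t - 3)/(t + 5)
(4) = (u + 6)/(u^2 - 6*u - 16)
(5) = w + 7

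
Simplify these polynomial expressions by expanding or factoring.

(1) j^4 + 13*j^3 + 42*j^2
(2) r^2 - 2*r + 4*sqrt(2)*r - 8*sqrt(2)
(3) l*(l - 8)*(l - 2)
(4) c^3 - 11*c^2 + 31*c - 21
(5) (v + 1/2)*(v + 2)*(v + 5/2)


(1) = j^2*(j + 6)*(j + 7)
(2) = (r - 2)*(r + 4*sqrt(2))
(3) = l^3 - 10*l^2 + 16*l
(4) = (c - 7)*(c - 3)*(c - 1)
(5) = v^3 + 5*v^2 + 29*v/4 + 5/2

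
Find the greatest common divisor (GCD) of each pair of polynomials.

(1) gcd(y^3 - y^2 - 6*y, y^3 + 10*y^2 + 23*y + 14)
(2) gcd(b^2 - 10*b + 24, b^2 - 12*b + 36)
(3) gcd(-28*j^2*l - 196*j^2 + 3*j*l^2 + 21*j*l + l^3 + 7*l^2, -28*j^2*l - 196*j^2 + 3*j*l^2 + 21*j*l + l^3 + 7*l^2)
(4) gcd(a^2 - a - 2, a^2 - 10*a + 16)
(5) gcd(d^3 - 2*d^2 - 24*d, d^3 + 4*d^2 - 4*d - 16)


(1) = gcd(y*(y - 3)*(y + 2), (y + 1)*(y + 2)*(y + 7)) = y + 2
(2) = b - 6
(3) = gcd((-4*j + l)*(7*j + l)*(l + 7), (-4*j + l)*(7*j + l)*(l + 7)) = 28*j^2*l + 196*j^2 - 3*j*l^2 - 21*j*l - l^3 - 7*l^2
(4) = gcd((a - 2)*(a + 1), (a - 8)*(a - 2)) = a - 2
(5) = gcd(d*(d - 6)*(d + 4), (d - 2)*(d + 2)*(d + 4)) = d + 4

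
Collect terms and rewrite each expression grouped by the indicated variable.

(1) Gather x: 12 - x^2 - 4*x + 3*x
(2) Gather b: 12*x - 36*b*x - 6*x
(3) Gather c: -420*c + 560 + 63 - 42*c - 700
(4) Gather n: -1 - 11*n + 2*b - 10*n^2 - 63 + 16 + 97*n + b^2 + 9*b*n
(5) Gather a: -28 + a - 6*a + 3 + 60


(1) = -x^2 - x + 12
(2) = -36*b*x + 6*x
(3) = -462*c - 77
(4) = b^2 + 2*b - 10*n^2 + n*(9*b + 86) - 48
(5) = 35 - 5*a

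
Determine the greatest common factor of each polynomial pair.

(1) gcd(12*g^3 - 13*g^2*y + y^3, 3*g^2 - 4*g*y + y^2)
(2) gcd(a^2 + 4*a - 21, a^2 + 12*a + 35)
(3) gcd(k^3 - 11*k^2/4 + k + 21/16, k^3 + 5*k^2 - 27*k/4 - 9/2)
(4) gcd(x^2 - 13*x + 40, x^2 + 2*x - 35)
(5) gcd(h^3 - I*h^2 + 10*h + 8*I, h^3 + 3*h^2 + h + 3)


(1) = gcd((-3*g + y)*(-g + y)*(4*g + y), (-3*g + y)*(-g + y)) = 3*g^2 - 4*g*y + y^2
(2) = a + 7
(3) = gcd((k - 7/4)*(k - 3/2)*(k + 1/2), (k - 3/2)*(k + 1/2)*(k + 6)) = k^2 - k - 3/4
(4) = x - 5
(5) = h + I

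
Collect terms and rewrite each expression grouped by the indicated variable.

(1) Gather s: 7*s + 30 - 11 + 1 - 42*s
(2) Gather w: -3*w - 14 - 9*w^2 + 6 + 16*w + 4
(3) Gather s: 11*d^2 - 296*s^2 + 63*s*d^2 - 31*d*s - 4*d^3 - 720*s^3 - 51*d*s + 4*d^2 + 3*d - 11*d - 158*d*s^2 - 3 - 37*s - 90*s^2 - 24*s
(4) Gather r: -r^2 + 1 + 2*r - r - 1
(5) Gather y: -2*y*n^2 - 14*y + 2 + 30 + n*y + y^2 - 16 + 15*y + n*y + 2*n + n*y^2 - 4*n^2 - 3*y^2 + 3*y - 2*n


(1) = 20 - 35*s
(2) = -9*w^2 + 13*w - 4
(3) = -4*d^3 + 15*d^2 - 8*d - 720*s^3 + s^2*(-158*d - 386) + s*(63*d^2 - 82*d - 61) - 3
(4) = -r^2 + r
(5) = -4*n^2 + y^2*(n - 2) + y*(-2*n^2 + 2*n + 4) + 16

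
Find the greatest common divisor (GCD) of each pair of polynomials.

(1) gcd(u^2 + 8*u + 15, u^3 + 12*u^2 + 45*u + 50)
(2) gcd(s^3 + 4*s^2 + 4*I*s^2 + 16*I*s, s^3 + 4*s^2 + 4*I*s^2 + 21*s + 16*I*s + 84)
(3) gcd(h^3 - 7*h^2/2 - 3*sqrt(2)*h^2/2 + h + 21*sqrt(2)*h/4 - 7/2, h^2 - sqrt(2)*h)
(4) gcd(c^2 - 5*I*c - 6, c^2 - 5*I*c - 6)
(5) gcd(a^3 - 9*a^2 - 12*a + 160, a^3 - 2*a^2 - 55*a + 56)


(1) = gcd((u + 3)*(u + 5), (u + 2)*(u + 5)^2) = u + 5
(2) = s + 4
(3) = gcd((h - 7/2)*(h - sqrt(2))*(h - sqrt(2)/2), h*(h - sqrt(2))) = h - sqrt(2)
(4) = gcd((c - 3*I)*(c - 2*I), (c - 3*I)*(c - 2*I)) = c^2 - 5*I*c - 6
(5) = a - 8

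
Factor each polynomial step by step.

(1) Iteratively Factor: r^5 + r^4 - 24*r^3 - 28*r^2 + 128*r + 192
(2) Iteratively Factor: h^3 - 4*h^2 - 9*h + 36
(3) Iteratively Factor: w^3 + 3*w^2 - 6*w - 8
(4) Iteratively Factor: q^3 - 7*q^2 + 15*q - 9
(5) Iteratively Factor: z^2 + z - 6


(1) = (r - 3)*(r^4 + 4*r^3 - 12*r^2 - 64*r - 64) = (r - 4)*(r - 3)*(r^3 + 8*r^2 + 20*r + 16) = (r - 4)*(r - 3)*(r + 4)*(r^2 + 4*r + 4) = (r - 4)*(r - 3)*(r + 2)*(r + 4)*(r + 2)
(2) = (h - 4)*(h^2 - 9) = (h - 4)*(h + 3)*(h - 3)
(3) = (w - 2)*(w^2 + 5*w + 4) = (w - 2)*(w + 1)*(w + 4)
(4) = (q - 3)*(q^2 - 4*q + 3) = (q - 3)^2*(q - 1)
(5) = (z - 2)*(z + 3)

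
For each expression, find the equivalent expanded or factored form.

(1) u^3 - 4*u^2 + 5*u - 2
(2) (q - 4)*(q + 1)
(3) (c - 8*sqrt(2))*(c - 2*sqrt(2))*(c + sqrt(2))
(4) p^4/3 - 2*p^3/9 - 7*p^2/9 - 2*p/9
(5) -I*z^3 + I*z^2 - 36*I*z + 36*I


(1) = (u - 2)*(u - 1)^2
(2) = q^2 - 3*q - 4
(3) = c^3 - 9*sqrt(2)*c^2 + 12*c + 32*sqrt(2)
(4) = p*(p/3 + 1/3)*(p - 2)*(p + 1/3)
(5) = (z - 6*I)*(z + 6*I)*(-I*z + I)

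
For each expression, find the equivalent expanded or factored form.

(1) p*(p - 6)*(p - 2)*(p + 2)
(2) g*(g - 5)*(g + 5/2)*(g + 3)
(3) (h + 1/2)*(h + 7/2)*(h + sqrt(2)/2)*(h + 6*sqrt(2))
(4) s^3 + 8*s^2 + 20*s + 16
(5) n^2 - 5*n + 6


(1) = p^4 - 6*p^3 - 4*p^2 + 24*p
(2) = g^4 + g^3/2 - 20*g^2 - 75*g/2
(3) = h^4 + 4*h^3 + 13*sqrt(2)*h^3/2 + 31*h^2/4 + 26*sqrt(2)*h^2 + 91*sqrt(2)*h/8 + 24*h + 21/2
(4) = (s + 2)^2*(s + 4)
(5) = (n - 3)*(n - 2)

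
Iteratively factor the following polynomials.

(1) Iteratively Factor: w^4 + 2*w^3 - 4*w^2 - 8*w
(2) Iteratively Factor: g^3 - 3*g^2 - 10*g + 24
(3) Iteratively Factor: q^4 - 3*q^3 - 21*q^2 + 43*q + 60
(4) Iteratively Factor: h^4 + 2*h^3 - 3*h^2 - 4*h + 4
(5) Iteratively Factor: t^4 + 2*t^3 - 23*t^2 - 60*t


(1) = (w + 2)*(w^3 - 4*w) = w*(w + 2)*(w^2 - 4) = w*(w + 2)^2*(w - 2)
(2) = (g + 3)*(g^2 - 6*g + 8) = (g - 2)*(g + 3)*(g - 4)
(3) = (q - 5)*(q^3 + 2*q^2 - 11*q - 12) = (q - 5)*(q + 1)*(q^2 + q - 12) = (q - 5)*(q - 3)*(q + 1)*(q + 4)
(4) = (h + 2)*(h^3 - 3*h + 2) = (h - 1)*(h + 2)*(h^2 + h - 2) = (h - 1)*(h + 2)^2*(h - 1)
(5) = (t)*(t^3 + 2*t^2 - 23*t - 60) = t*(t + 3)*(t^2 - t - 20) = t*(t - 5)*(t + 3)*(t + 4)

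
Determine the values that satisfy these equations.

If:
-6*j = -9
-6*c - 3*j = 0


Then:
c = -3/4
j = 3/2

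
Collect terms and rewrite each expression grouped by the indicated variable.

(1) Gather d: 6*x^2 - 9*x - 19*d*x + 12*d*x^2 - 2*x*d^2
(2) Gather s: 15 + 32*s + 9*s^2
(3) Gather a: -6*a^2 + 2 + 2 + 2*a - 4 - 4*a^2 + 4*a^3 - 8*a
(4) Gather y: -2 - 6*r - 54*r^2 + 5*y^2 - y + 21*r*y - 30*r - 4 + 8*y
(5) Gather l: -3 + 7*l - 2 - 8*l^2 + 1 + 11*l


(1) = -2*d^2*x + d*(12*x^2 - 19*x) + 6*x^2 - 9*x
(2) = 9*s^2 + 32*s + 15
(3) = 4*a^3 - 10*a^2 - 6*a
(4) = -54*r^2 - 36*r + 5*y^2 + y*(21*r + 7) - 6
(5) = -8*l^2 + 18*l - 4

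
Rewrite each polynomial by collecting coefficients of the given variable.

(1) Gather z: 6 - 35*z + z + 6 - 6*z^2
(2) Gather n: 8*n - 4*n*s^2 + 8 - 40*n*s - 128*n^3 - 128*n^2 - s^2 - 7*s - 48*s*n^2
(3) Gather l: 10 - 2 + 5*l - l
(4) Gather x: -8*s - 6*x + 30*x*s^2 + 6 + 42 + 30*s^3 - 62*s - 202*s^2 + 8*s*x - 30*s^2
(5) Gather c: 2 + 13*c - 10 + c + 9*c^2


(1) = -6*z^2 - 34*z + 12
(2) = -128*n^3 + n^2*(-48*s - 128) + n*(-4*s^2 - 40*s + 8) - s^2 - 7*s + 8
(3) = 4*l + 8
(4) = 30*s^3 - 232*s^2 - 70*s + x*(30*s^2 + 8*s - 6) + 48
(5) = 9*c^2 + 14*c - 8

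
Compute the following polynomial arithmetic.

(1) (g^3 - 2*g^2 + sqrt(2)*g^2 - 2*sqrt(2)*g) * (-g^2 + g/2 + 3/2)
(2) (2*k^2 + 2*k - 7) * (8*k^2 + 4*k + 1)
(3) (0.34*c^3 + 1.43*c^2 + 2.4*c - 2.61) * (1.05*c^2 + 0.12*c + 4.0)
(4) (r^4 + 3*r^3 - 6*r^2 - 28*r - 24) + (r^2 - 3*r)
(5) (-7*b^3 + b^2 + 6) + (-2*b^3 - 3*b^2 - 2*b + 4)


(1) = -g^5 - sqrt(2)*g^4 + 5*g^4/2 + g^3/2 + 5*sqrt(2)*g^3/2 - 3*g^2 + sqrt(2)*g^2/2 - 3*sqrt(2)*g
(2) = 16*k^4 + 24*k^3 - 46*k^2 - 26*k - 7
(3) = 0.357*c^5 + 1.5423*c^4 + 4.0516*c^3 + 3.2675*c^2 + 9.2868*c - 10.44
(4) = r^4 + 3*r^3 - 5*r^2 - 31*r - 24
(5) = -9*b^3 - 2*b^2 - 2*b + 10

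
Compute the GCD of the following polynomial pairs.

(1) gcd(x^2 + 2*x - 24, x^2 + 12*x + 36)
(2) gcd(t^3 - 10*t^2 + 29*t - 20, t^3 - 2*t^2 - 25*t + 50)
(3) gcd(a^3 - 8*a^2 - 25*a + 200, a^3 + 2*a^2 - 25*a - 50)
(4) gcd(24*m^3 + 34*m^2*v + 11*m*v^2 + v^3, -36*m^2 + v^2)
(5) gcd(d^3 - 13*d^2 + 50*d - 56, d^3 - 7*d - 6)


(1) = x + 6
(2) = t - 5
(3) = gcd((a - 8)*(a - 5)*(a + 5), (a - 5)*(a + 2)*(a + 5)) = a^2 - 25
(4) = gcd((m + v)*(4*m + v)*(6*m + v), (-6*m + v)*(6*m + v)) = 6*m + v
(5) = 1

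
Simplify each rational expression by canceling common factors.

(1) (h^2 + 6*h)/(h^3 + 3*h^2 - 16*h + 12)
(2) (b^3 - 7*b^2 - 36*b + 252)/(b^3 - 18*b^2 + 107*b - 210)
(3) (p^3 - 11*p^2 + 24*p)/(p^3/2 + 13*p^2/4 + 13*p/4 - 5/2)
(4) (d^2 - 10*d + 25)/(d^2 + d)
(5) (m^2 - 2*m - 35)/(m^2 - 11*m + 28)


(1) = h/(h^2 - 3*h + 2)
(2) = (b + 6)/(b - 5)
(3) = (4*p^3 - 44*p^2 + 96*p)/(2*p^3 + 13*p^2 + 13*p - 10)
(4) = (d^2 - 10*d + 25)/(d^2 + d)
(5) = (m + 5)/(m - 4)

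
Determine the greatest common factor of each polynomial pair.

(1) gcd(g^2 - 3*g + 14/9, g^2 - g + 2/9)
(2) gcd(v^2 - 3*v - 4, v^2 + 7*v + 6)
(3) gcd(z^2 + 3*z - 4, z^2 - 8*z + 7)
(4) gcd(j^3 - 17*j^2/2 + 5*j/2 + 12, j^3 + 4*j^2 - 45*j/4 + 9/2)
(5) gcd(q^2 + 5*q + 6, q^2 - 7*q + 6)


(1) = g - 2/3
(2) = v + 1
(3) = gcd((z - 1)*(z + 4), (z - 7)*(z - 1)) = z - 1
(4) = j - 3/2
(5) = gcd((q + 2)*(q + 3), (q - 6)*(q - 1)) = 1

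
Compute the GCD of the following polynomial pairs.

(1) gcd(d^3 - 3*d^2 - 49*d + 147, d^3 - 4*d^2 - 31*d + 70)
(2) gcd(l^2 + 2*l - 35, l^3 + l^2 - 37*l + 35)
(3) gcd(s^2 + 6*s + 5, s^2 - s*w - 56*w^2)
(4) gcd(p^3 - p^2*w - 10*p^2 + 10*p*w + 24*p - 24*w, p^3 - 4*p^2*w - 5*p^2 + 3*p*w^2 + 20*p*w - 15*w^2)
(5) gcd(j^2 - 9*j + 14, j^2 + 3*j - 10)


(1) = d - 7
(2) = gcd((l - 5)*(l + 7), (l - 5)*(l - 1)*(l + 7)) = l^2 + 2*l - 35
(3) = 1
(4) = gcd((p - 6)*(p - 4)*(p - w), (p - 5)*(p - 3*w)*(p - w)) = p - w
(5) = gcd((j - 7)*(j - 2), (j - 2)*(j + 5)) = j - 2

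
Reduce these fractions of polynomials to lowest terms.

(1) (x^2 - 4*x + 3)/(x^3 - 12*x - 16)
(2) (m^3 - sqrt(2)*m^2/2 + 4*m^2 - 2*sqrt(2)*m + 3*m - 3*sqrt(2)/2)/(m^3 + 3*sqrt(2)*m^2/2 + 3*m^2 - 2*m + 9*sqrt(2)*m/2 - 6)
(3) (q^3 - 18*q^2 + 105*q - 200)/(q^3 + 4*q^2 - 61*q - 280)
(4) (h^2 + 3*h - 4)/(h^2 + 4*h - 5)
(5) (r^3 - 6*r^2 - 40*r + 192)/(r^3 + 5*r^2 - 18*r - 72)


(1) = (x^2 - 4*x + 3)/(x^3 - 12*x - 16)
(2) = (4*m + 4)/(4*m + 8*sqrt(2))
(3) = (q^2 - 10*q + 25)/(q^2 + 12*q + 35)
(4) = (h + 4)/(h + 5)
(5) = (r - 8)/(r + 3)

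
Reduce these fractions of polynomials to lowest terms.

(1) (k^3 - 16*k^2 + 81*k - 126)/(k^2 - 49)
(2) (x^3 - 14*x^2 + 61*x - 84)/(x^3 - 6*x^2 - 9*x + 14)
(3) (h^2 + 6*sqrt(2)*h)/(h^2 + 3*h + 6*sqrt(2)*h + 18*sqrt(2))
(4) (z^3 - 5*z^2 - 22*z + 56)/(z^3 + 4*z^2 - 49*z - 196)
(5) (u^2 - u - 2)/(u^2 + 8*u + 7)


(1) = (k^2 - 9*k + 18)/(k + 7)
(2) = (x^2 - 7*x + 12)/(x^2 + x - 2)
(3) = h/(h + 3)
(4) = (z - 2)/(z + 7)
(5) = (u - 2)/(u + 7)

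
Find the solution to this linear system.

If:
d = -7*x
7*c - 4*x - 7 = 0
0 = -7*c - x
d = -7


Then:
No Solution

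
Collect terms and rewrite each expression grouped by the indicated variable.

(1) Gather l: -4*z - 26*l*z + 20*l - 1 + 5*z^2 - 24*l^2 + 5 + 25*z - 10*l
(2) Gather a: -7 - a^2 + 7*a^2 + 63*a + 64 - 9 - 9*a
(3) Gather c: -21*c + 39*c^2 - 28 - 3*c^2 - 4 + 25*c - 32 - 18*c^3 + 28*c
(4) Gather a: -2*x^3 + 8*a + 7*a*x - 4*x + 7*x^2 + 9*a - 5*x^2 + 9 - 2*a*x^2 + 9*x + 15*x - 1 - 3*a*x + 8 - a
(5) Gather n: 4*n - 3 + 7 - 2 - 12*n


(1) = -24*l^2 + l*(10 - 26*z) + 5*z^2 + 21*z + 4
(2) = 6*a^2 + 54*a + 48
(3) = -18*c^3 + 36*c^2 + 32*c - 64
(4) = a*(-2*x^2 + 4*x + 16) - 2*x^3 + 2*x^2 + 20*x + 16
(5) = 2 - 8*n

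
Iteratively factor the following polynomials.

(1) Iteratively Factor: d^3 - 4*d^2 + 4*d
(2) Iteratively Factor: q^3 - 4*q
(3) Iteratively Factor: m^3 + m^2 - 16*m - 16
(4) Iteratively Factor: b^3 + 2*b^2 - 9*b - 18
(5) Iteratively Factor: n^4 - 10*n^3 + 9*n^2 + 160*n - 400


(1) = (d - 2)*(d^2 - 2*d) = d*(d - 2)*(d - 2)
(2) = (q + 2)*(q^2 - 2*q) = q*(q + 2)*(q - 2)
(3) = (m + 1)*(m^2 - 16) = (m + 1)*(m + 4)*(m - 4)
(4) = (b + 3)*(b^2 - b - 6) = (b - 3)*(b + 3)*(b + 2)
(5) = (n - 4)*(n^3 - 6*n^2 - 15*n + 100) = (n - 5)*(n - 4)*(n^2 - n - 20) = (n - 5)^2*(n - 4)*(n + 4)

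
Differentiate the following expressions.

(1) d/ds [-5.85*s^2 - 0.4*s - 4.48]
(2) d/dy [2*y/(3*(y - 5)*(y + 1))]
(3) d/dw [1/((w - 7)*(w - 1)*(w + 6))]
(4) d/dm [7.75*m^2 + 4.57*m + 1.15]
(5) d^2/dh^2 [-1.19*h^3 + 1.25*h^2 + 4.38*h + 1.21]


(1) = -11.7*s - 0.4
(2) = 2*(-y^2 - 5)/(3*(y^4 - 8*y^3 + 6*y^2 + 40*y + 25))
(3) = (-(w - 7)*(w - 1) - (w - 7)*(w + 6) - (w - 1)*(w + 6))/((w - 7)^2*(w - 1)^2*(w + 6)^2)
(4) = 15.5*m + 4.57
(5) = 2.5 - 7.14*h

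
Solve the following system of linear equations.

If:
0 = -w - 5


Then:
w = -5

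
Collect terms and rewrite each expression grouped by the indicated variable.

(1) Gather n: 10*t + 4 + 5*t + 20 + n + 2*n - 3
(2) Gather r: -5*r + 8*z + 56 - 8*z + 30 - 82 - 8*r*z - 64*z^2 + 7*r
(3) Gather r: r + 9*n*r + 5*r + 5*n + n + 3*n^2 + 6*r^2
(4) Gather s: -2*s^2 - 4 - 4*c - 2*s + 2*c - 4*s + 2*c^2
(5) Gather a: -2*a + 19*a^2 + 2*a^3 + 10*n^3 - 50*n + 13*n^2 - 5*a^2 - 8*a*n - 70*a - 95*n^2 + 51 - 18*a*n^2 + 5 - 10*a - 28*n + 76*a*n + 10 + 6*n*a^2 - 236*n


(1) = 3*n + 15*t + 21
(2) = r*(2 - 8*z) - 64*z^2 + 4
(3) = 3*n^2 + 6*n + 6*r^2 + r*(9*n + 6)
(4) = 2*c^2 - 2*c - 2*s^2 - 6*s - 4
(5) = 2*a^3 + a^2*(6*n + 14) + a*(-18*n^2 + 68*n - 82) + 10*n^3 - 82*n^2 - 314*n + 66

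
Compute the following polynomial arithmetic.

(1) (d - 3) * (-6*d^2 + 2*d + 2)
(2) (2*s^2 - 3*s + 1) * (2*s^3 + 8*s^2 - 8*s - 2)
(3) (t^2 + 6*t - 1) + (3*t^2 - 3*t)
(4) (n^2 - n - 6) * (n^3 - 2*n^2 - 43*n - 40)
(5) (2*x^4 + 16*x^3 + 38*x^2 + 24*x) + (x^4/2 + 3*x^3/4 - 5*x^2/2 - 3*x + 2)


(1) = -6*d^3 + 20*d^2 - 4*d - 6
(2) = 4*s^5 + 10*s^4 - 38*s^3 + 28*s^2 - 2*s - 2
(3) = 4*t^2 + 3*t - 1
(4) = n^5 - 3*n^4 - 47*n^3 + 15*n^2 + 298*n + 240
(5) = 5*x^4/2 + 67*x^3/4 + 71*x^2/2 + 21*x + 2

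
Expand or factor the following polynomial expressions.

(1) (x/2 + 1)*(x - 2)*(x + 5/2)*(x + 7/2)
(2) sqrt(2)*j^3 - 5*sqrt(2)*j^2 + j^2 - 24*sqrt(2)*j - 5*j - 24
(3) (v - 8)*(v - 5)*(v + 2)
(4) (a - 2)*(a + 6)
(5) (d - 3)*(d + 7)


(1) = x^4/2 + 3*x^3 + 19*x^2/8 - 12*x - 35/2
(2) = (j - 8)*(j + 3)*(sqrt(2)*j + 1)
(3) = v^3 - 11*v^2 + 14*v + 80
(4) = a^2 + 4*a - 12
(5) = d^2 + 4*d - 21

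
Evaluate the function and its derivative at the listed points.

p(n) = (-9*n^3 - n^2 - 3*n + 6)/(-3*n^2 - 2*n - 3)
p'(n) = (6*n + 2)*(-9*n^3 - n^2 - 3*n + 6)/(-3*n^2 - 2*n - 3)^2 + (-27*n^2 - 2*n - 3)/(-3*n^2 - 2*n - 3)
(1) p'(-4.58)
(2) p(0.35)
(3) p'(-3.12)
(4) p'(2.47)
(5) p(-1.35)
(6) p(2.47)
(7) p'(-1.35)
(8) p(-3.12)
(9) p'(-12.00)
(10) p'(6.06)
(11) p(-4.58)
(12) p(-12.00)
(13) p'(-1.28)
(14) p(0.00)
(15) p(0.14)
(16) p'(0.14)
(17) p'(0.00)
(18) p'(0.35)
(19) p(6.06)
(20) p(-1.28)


(1) = 3.04
(2) = -1.09
(3) = 3.08
(4) = 3.08
(5) = -5.27
(6) = 5.45
(7) = 3.01
(8) = -10.74
(9) = 3.01
(10) = 3.02
(11) = -15.21
(12) = -37.59
(13) = 2.98
(14) = -2.00
(15) = -1.66
(16) = 2.55
(17) = 2.33
(18) = 2.82
(19) = 16.38
(20) = -5.06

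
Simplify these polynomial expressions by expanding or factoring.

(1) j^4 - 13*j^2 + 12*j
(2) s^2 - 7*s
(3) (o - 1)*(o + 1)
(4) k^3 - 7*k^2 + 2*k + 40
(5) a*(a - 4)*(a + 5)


(1) = j*(j - 3)*(j - 1)*(j + 4)
(2) = s*(s - 7)
(3) = o^2 - 1
(4) = (k - 5)*(k - 4)*(k + 2)
(5) = a^3 + a^2 - 20*a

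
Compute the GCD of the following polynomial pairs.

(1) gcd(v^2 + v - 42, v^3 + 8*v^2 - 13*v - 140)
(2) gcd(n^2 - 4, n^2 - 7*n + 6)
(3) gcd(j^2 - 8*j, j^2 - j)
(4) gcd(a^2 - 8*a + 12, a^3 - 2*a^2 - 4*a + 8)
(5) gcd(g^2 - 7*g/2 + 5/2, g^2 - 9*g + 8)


(1) = v + 7
(2) = gcd((n - 2)*(n + 2), (n - 6)*(n - 1)) = 1
(3) = gcd(j*(j - 8), j*(j - 1)) = j
(4) = a - 2
(5) = g - 1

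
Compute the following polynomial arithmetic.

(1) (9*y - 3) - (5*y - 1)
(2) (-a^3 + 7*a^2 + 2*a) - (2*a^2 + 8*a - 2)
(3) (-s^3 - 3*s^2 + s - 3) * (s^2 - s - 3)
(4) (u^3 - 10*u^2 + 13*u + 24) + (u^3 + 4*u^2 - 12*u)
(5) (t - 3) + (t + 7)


(1) = 4*y - 2
(2) = -a^3 + 5*a^2 - 6*a + 2
(3) = -s^5 - 2*s^4 + 7*s^3 + 5*s^2 + 9
(4) = 2*u^3 - 6*u^2 + u + 24
(5) = 2*t + 4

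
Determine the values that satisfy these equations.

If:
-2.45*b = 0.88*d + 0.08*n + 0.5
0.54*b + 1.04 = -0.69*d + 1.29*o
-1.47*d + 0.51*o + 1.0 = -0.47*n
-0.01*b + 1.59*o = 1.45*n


Then:
b = -0.83
d = 1.60
n = 1.45
o = 1.32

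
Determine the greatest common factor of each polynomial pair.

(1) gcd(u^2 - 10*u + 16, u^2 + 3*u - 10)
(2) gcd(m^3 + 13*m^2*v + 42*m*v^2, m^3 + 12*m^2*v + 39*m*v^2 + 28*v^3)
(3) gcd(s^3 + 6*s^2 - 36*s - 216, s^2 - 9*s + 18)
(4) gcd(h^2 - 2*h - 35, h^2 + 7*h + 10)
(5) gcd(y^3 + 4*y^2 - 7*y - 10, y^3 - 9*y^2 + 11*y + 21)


(1) = gcd((u - 8)*(u - 2), (u - 2)*(u + 5)) = u - 2
(2) = m + 7*v
(3) = s - 6
(4) = h + 5
(5) = gcd((y - 2)*(y + 1)*(y + 5), (y - 7)*(y - 3)*(y + 1)) = y + 1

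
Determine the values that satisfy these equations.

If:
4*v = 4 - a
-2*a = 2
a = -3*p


Then:
a = -1
p = 1/3
v = 5/4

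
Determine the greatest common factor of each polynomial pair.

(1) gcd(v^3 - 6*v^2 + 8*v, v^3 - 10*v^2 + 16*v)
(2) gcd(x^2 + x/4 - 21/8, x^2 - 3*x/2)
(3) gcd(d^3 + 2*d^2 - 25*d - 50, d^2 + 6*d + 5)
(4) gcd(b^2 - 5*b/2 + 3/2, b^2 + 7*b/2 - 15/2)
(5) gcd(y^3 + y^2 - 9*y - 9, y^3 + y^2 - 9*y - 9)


(1) = v^2 - 2*v
(2) = gcd((x - 3/2)*(x + 7/4), x*(x - 3/2)) = x - 3/2
(3) = gcd((d - 5)*(d + 2)*(d + 5), (d + 1)*(d + 5)) = d + 5
(4) = b - 3/2
(5) = y^3 + y^2 - 9*y - 9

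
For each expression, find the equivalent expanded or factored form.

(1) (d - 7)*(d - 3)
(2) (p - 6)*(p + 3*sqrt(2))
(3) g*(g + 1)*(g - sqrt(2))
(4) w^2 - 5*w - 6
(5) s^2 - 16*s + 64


(1) = d^2 - 10*d + 21
(2) = p^2 - 6*p + 3*sqrt(2)*p - 18*sqrt(2)
(3) = g^3 - sqrt(2)*g^2 + g^2 - sqrt(2)*g
(4) = (w - 6)*(w + 1)
(5) = (s - 8)^2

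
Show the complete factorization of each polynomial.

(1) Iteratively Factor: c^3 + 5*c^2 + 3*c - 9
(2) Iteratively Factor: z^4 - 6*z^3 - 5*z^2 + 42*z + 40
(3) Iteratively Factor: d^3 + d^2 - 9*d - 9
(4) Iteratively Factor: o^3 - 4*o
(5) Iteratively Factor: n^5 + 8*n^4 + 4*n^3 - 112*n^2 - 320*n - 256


(1) = (c + 3)*(c^2 + 2*c - 3) = (c - 1)*(c + 3)*(c + 3)
(2) = (z - 5)*(z^3 - z^2 - 10*z - 8) = (z - 5)*(z + 1)*(z^2 - 2*z - 8) = (z - 5)*(z - 4)*(z + 1)*(z + 2)
(3) = (d + 3)*(d^2 - 2*d - 3) = (d + 1)*(d + 3)*(d - 3)
(4) = (o - 2)*(o^2 + 2*o) = o*(o - 2)*(o + 2)
(5) = (n + 4)*(n^4 + 4*n^3 - 12*n^2 - 64*n - 64) = (n + 4)^2*(n^3 - 12*n - 16) = (n + 2)*(n + 4)^2*(n^2 - 2*n - 8) = (n + 2)^2*(n + 4)^2*(n - 4)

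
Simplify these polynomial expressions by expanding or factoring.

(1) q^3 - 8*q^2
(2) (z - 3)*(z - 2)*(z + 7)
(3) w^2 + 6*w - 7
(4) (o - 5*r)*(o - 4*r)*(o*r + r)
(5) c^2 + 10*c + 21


(1) = q^2*(q - 8)
(2) = z^3 + 2*z^2 - 29*z + 42
(3) = (w - 1)*(w + 7)
(4) = o^3*r - 9*o^2*r^2 + o^2*r + 20*o*r^3 - 9*o*r^2 + 20*r^3
(5) = (c + 3)*(c + 7)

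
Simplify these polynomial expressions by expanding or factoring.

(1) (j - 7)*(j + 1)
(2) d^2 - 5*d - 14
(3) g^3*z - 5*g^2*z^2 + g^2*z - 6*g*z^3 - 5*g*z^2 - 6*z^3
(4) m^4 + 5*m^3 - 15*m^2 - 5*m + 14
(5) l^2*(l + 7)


(1) = j^2 - 6*j - 7
(2) = (d - 7)*(d + 2)
(3) = (g - 6*z)*(g + z)*(g*z + z)
(4) = (m - 2)*(m - 1)*(m + 1)*(m + 7)
(5) = l^3 + 7*l^2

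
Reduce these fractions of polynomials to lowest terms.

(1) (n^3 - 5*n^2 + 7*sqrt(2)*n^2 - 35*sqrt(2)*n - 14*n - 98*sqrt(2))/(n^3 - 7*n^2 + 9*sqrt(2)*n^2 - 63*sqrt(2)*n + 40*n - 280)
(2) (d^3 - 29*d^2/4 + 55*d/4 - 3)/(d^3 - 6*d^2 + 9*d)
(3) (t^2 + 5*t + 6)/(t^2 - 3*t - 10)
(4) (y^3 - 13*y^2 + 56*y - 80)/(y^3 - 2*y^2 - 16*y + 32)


(1) = (n^2 + n*(2 + 7*sqrt(2)) + 14*sqrt(2))/(n^2 + 9*sqrt(2)*n + 40)
(2) = (4*d^2 - 17*d + 4)/(4*d^2 - 12*d)
(3) = (t + 3)/(t - 5)
(4) = (y^2 - 9*y + 20)/(y^2 + 2*y - 8)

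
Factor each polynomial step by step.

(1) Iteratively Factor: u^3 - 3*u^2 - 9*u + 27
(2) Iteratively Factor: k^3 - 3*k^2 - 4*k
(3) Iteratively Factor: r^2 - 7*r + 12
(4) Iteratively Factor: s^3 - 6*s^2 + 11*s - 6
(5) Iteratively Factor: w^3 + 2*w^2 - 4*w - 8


(1) = (u - 3)*(u^2 - 9) = (u - 3)^2*(u + 3)
(2) = (k + 1)*(k^2 - 4*k) = k*(k + 1)*(k - 4)
(3) = (r - 3)*(r - 4)
(4) = (s - 3)*(s^2 - 3*s + 2) = (s - 3)*(s - 2)*(s - 1)
(5) = (w + 2)*(w^2 - 4) = (w - 2)*(w + 2)*(w + 2)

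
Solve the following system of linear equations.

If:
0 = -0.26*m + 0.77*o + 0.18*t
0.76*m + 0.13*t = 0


Then:
m = -0.171052631578947*t
o = -0.291524265208476*t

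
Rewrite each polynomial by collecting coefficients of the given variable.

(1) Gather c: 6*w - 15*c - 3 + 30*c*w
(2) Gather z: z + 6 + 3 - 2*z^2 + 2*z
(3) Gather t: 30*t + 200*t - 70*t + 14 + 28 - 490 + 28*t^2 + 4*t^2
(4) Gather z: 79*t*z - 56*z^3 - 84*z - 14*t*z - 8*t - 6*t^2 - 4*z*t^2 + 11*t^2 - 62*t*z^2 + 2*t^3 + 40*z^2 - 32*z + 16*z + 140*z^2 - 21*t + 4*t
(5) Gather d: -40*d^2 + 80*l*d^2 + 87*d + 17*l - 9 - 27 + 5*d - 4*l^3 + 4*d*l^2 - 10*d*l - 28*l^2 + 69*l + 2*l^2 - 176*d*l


(1) = c*(30*w - 15) + 6*w - 3
(2) = -2*z^2 + 3*z + 9
(3) = 32*t^2 + 160*t - 448
(4) = 2*t^3 + 5*t^2 - 25*t - 56*z^3 + z^2*(180 - 62*t) + z*(-4*t^2 + 65*t - 100)
(5) = d^2*(80*l - 40) + d*(4*l^2 - 186*l + 92) - 4*l^3 - 26*l^2 + 86*l - 36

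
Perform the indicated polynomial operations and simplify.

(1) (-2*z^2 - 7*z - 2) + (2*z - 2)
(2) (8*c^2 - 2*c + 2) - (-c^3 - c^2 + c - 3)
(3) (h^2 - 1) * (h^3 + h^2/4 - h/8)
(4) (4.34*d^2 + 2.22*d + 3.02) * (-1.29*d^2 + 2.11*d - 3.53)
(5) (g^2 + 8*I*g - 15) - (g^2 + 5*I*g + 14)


(1) = -2*z^2 - 5*z - 4
(2) = c^3 + 9*c^2 - 3*c + 5
(3) = h^5 + h^4/4 - 9*h^3/8 - h^2/4 + h/8
(4) = -5.5986*d^4 + 6.2936*d^3 - 14.5318*d^2 - 1.4644*d - 10.6606
(5) = 3*I*g - 29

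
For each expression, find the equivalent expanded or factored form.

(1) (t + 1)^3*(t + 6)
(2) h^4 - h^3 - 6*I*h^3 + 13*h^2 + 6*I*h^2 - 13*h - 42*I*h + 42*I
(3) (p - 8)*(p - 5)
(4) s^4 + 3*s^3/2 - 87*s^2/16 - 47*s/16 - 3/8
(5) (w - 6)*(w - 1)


(1) = t^4 + 9*t^3 + 21*t^2 + 19*t + 6
(2) = (h - 1)*(h - 7*I)*(h - 2*I)*(h + 3*I)
(3) = p^2 - 13*p + 40
(4) = (s - 2)*(s + 1/4)^2*(s + 3)
(5) = w^2 - 7*w + 6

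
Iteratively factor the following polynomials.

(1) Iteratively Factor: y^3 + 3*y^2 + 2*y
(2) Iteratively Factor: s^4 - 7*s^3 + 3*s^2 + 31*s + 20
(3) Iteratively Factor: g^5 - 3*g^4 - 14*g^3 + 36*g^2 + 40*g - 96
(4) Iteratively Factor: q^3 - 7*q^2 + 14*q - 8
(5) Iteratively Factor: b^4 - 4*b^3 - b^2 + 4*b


(1) = (y + 2)*(y^2 + y) = (y + 1)*(y + 2)*(y)
(2) = (s + 1)*(s^3 - 8*s^2 + 11*s + 20) = (s + 1)^2*(s^2 - 9*s + 20) = (s - 4)*(s + 1)^2*(s - 5)
(3) = (g - 4)*(g^4 + g^3 - 10*g^2 - 4*g + 24) = (g - 4)*(g + 3)*(g^3 - 2*g^2 - 4*g + 8) = (g - 4)*(g - 2)*(g + 3)*(g^2 - 4) = (g - 4)*(g - 2)^2*(g + 3)*(g + 2)
(4) = (q - 4)*(q^2 - 3*q + 2) = (q - 4)*(q - 1)*(q - 2)
(5) = (b + 1)*(b^3 - 5*b^2 + 4*b) = b*(b + 1)*(b^2 - 5*b + 4) = b*(b - 4)*(b + 1)*(b - 1)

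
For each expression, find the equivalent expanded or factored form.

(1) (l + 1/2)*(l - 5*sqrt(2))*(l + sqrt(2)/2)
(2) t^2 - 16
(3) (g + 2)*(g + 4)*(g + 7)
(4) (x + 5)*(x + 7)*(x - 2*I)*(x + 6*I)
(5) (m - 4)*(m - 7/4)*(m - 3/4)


(1) = l^3 - 9*sqrt(2)*l^2/2 + l^2/2 - 5*l - 9*sqrt(2)*l/4 - 5/2
(2) = (t - 4)*(t + 4)
(3) = g^3 + 13*g^2 + 50*g + 56
(4) = x^4 + 12*x^3 + 4*I*x^3 + 47*x^2 + 48*I*x^2 + 144*x + 140*I*x + 420
(5) = m^3 - 13*m^2/2 + 181*m/16 - 21/4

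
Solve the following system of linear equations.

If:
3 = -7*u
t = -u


Then:
t = 3/7
u = -3/7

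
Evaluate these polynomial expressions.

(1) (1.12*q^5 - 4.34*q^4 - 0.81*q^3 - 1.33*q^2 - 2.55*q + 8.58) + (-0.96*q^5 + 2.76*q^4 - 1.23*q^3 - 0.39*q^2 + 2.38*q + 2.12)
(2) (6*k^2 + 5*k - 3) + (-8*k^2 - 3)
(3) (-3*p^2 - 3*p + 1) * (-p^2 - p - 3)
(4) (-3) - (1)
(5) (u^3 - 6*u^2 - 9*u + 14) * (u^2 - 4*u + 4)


(1) = 0.16*q^5 - 1.58*q^4 - 2.04*q^3 - 1.72*q^2 - 0.17*q + 10.7
(2) = -2*k^2 + 5*k - 6
(3) = 3*p^4 + 6*p^3 + 11*p^2 + 8*p - 3
(4) = -4
(5) = u^5 - 10*u^4 + 19*u^3 + 26*u^2 - 92*u + 56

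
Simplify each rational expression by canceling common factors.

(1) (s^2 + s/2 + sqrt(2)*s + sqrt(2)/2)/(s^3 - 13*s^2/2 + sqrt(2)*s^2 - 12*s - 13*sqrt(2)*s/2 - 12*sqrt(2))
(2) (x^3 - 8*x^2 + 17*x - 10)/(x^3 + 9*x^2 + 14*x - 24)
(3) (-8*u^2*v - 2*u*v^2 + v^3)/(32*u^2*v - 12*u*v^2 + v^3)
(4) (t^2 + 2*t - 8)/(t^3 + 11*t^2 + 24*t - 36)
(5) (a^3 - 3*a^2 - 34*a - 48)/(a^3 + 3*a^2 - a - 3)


(1) = (4*s + 2)/(4*s^2 - 26*s - 48)
(2) = (x^2 - 7*x + 10)/(x^2 + 10*x + 24)
(3) = (-2*u - v)/(8*u - v)
(4) = (t^2 + 2*t - 8)/(t^3 + 11*t^2 + 24*t - 36)
(5) = (a^2 - 6*a - 16)/(a^2 - 1)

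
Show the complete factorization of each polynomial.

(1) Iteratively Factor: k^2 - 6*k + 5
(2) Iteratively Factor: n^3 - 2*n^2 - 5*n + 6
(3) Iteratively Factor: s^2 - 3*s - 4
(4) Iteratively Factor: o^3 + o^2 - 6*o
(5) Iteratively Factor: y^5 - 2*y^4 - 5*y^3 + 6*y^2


(1) = (k - 1)*(k - 5)
(2) = (n - 3)*(n^2 + n - 2) = (n - 3)*(n + 2)*(n - 1)
(3) = (s + 1)*(s - 4)
(4) = (o - 2)*(o^2 + 3*o) = (o - 2)*(o + 3)*(o)
(5) = (y - 3)*(y^4 + y^3 - 2*y^2) = (y - 3)*(y + 2)*(y^3 - y^2) = y*(y - 3)*(y + 2)*(y^2 - y) = y*(y - 3)*(y - 1)*(y + 2)*(y)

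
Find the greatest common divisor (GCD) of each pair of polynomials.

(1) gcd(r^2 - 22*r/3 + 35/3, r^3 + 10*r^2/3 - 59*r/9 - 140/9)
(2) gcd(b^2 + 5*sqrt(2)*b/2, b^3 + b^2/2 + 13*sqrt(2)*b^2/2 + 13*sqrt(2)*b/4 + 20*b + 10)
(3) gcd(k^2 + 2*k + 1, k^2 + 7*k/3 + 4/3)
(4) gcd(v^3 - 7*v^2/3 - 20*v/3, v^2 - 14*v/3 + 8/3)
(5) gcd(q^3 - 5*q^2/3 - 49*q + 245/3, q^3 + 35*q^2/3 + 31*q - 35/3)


(1) = r - 7/3
(2) = b + 5*sqrt(2)/2
(3) = k + 1
(4) = v - 4
(5) = q + 7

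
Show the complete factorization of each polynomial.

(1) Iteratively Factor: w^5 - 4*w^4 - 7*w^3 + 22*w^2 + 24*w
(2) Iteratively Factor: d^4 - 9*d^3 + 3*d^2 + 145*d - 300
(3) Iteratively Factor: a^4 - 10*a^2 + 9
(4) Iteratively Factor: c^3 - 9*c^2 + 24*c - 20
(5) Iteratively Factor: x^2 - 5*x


(1) = (w - 4)*(w^4 - 7*w^2 - 6*w) = w*(w - 4)*(w^3 - 7*w - 6) = w*(w - 4)*(w + 2)*(w^2 - 2*w - 3) = w*(w - 4)*(w - 3)*(w + 2)*(w + 1)
(2) = (d + 4)*(d^3 - 13*d^2 + 55*d - 75) = (d - 5)*(d + 4)*(d^2 - 8*d + 15) = (d - 5)^2*(d + 4)*(d - 3)
(3) = (a - 3)*(a^3 + 3*a^2 - a - 3) = (a - 3)*(a + 3)*(a^2 - 1) = (a - 3)*(a - 1)*(a + 3)*(a + 1)
(4) = (c - 2)*(c^2 - 7*c + 10) = (c - 2)^2*(c - 5)
(5) = (x)*(x - 5)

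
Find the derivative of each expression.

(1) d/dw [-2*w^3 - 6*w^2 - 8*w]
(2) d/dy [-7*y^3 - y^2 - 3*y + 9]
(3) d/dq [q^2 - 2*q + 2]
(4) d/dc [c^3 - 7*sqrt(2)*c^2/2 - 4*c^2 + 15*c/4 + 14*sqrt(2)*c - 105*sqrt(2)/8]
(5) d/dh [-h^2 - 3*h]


(1) = -6*w^2 - 12*w - 8
(2) = -21*y^2 - 2*y - 3
(3) = 2*q - 2
(4) = 3*c^2 - 7*sqrt(2)*c - 8*c + 15/4 + 14*sqrt(2)
(5) = -2*h - 3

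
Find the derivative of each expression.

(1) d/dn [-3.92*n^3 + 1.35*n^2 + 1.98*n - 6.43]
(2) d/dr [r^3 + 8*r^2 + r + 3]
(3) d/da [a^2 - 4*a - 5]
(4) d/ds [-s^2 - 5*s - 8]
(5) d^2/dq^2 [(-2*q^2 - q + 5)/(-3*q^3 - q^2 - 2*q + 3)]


(1) = -11.76*n^2 + 2.7*n + 1.98
(2) = 3*r^2 + 16*r + 1
(3) = 2*a - 4
(4) = -2*s - 5
(5) = 2*(18*q^6 + 27*q^5 - 297*q^4 - 3*q^3 - 33*q^2 - 156*q - 11)/(27*q^9 + 27*q^8 + 63*q^7 - 44*q^6 - 12*q^5 - 105*q^4 + 53*q^3 - 9*q^2 + 54*q - 27)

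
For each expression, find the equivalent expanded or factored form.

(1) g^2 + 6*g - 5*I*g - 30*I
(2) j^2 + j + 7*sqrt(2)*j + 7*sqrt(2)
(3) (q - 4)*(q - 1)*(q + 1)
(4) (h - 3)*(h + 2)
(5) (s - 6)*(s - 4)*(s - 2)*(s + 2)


(1) = (g + 6)*(g - 5*I)
(2) = (j + 1)*(j + 7*sqrt(2))
(3) = q^3 - 4*q^2 - q + 4
(4) = h^2 - h - 6
(5) = s^4 - 10*s^3 + 20*s^2 + 40*s - 96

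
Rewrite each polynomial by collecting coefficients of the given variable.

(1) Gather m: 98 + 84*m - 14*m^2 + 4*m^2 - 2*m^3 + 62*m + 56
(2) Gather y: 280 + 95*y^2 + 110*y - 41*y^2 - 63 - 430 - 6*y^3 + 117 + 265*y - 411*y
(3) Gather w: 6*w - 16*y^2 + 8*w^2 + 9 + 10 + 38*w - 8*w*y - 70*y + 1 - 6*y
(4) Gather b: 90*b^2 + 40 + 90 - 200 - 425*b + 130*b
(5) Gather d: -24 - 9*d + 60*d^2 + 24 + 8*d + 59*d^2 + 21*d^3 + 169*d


(1) = -2*m^3 - 10*m^2 + 146*m + 154
(2) = -6*y^3 + 54*y^2 - 36*y - 96
(3) = 8*w^2 + w*(44 - 8*y) - 16*y^2 - 76*y + 20
(4) = 90*b^2 - 295*b - 70
(5) = 21*d^3 + 119*d^2 + 168*d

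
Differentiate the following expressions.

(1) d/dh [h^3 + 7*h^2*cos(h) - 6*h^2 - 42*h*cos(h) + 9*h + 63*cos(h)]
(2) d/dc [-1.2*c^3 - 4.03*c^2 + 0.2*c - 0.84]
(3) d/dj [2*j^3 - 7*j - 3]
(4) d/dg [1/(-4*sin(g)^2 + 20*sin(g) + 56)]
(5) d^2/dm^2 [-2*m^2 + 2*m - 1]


(1) = -7*h^2*sin(h) + 3*h^2 + 42*h*sin(h) + 14*h*cos(h) - 12*h - 63*sin(h) - 42*cos(h) + 9
(2) = -3.6*c^2 - 8.06*c + 0.2
(3) = 6*j^2 - 7
(4) = (2*sin(g) - 5)*cos(g)/(4*(sin(g) - 7)^2*(sin(g) + 2)^2)
(5) = -4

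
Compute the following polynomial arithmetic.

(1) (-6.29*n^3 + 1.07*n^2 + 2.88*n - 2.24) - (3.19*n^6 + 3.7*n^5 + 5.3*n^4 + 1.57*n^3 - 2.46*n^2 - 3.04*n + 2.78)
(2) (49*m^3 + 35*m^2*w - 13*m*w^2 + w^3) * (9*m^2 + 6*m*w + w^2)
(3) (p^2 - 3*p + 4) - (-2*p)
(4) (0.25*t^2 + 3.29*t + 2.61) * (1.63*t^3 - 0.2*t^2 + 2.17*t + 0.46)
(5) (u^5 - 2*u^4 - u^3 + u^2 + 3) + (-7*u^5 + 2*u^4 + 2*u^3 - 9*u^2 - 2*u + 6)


(1) = -3.19*n^6 - 3.7*n^5 - 5.3*n^4 - 7.86*n^3 + 3.53*n^2 + 5.92*n - 5.02
(2) = 441*m^5 + 609*m^4*w + 142*m^3*w^2 - 34*m^2*w^3 - 7*m*w^4 + w^5
(3) = p^2 - p + 4
(4) = 0.4075*t^5 + 5.3127*t^4 + 4.1388*t^3 + 6.7323*t^2 + 7.1771*t + 1.2006
(5) = -6*u^5 + u^3 - 8*u^2 - 2*u + 9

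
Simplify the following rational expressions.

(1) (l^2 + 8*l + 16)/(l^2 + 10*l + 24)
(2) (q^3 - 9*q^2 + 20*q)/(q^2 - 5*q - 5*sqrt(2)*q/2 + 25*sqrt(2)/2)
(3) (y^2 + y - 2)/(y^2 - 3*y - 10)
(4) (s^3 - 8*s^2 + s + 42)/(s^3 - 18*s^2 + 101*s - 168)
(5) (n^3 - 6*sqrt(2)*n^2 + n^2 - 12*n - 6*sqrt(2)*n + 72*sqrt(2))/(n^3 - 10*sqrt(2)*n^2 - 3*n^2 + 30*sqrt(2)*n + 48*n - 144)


(1) = (l + 4)/(l + 6)
(2) = (2*q^2 - 8*q)/(2*q - 5*sqrt(2))
(3) = (y - 1)/(y - 5)
(4) = (s + 2)/(s - 8)
(5) = (n + 4)/(n - 4*sqrt(2))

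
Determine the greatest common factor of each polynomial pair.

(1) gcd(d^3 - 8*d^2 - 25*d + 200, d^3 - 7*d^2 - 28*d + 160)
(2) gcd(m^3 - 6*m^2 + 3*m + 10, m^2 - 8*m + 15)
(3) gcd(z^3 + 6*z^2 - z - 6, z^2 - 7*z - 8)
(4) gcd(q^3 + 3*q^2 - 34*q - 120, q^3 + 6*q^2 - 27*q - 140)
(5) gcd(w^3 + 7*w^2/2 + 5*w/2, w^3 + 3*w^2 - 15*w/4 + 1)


(1) = gcd((d - 8)*(d - 5)*(d + 5), (d - 8)*(d - 4)*(d + 5)) = d^2 - 3*d - 40
(2) = gcd((m - 5)*(m - 2)*(m + 1), (m - 5)*(m - 3)) = m - 5
(3) = z + 1
(4) = gcd((q - 6)*(q + 4)*(q + 5), (q - 5)*(q + 4)*(q + 7)) = q + 4
(5) = gcd(w*(w + 1)*(w + 5/2), (w - 1/2)^2*(w + 4)) = 1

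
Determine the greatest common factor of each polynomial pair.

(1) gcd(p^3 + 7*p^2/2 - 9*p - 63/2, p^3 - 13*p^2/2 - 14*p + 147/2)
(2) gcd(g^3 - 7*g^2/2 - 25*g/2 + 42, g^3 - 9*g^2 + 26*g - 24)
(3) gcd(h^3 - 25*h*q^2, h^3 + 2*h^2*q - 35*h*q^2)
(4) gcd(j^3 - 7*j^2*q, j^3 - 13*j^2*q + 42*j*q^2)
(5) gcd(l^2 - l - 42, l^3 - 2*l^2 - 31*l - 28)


(1) = gcd((p - 3)*(p + 3)*(p + 7/2), (p - 7)*(p - 3)*(p + 7/2)) = p^2 + p/2 - 21/2
(2) = g^2 - 7*g + 12
(3) = gcd(h*(h - 5*q)*(h + 5*q), h*(h - 5*q)*(h + 7*q)) = -h^2 + 5*h*q
(4) = gcd(j^2*(j - 7*q), j*(j - 7*q)*(j - 6*q)) = -j^2 + 7*j*q
(5) = gcd((l - 7)*(l + 6), (l - 7)*(l + 1)*(l + 4)) = l - 7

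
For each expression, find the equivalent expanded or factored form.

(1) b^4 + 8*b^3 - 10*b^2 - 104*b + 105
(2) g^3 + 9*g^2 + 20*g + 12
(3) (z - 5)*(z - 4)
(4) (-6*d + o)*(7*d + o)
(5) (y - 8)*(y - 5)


(1) = (b - 3)*(b - 1)*(b + 5)*(b + 7)
(2) = (g + 1)*(g + 2)*(g + 6)
(3) = z^2 - 9*z + 20
(4) = -42*d^2 + d*o + o^2
(5) = y^2 - 13*y + 40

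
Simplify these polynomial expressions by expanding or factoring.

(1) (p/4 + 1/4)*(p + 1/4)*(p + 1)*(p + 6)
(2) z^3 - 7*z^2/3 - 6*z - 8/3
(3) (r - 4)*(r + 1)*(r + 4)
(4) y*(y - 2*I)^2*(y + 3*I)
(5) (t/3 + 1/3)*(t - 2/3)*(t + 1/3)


(1) = p^4/4 + 33*p^3/16 + 15*p^2/4 + 37*p/16 + 3/8
(2) = (z - 4)*(z + 2/3)*(z + 1)
(3) = r^3 + r^2 - 16*r - 16
(4) = y^4 - I*y^3 + 8*y^2 - 12*I*y
(5) = t^3/3 + 2*t^2/9 - 5*t/27 - 2/27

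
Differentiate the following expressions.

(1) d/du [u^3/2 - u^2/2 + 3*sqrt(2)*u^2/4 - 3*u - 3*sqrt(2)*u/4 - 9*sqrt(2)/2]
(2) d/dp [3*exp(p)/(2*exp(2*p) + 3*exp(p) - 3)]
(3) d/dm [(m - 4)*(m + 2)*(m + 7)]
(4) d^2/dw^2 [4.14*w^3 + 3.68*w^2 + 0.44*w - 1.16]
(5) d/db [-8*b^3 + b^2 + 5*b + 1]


(1) = 3*u^2/2 - u + 3*sqrt(2)*u/2 - 3 - 3*sqrt(2)/4
(2) = (-6*exp(2*p) - 9)*exp(p)/(4*exp(4*p) + 12*exp(3*p) - 3*exp(2*p) - 18*exp(p) + 9)
(3) = 3*m^2 + 10*m - 22
(4) = 24.84*w + 7.36
(5) = -24*b^2 + 2*b + 5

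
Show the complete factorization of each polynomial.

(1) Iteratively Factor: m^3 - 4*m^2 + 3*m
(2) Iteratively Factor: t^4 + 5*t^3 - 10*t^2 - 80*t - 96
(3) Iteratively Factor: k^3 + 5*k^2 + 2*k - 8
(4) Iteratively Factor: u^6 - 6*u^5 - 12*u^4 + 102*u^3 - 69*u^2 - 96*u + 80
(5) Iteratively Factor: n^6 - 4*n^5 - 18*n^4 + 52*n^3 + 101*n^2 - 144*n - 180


(1) = (m)*(m^2 - 4*m + 3) = m*(m - 1)*(m - 3)
(2) = (t + 4)*(t^3 + t^2 - 14*t - 24) = (t - 4)*(t + 4)*(t^2 + 5*t + 6) = (t - 4)*(t + 2)*(t + 4)*(t + 3)
(3) = (k - 1)*(k^2 + 6*k + 8) = (k - 1)*(k + 4)*(k + 2)
(4) = (u - 1)*(u^5 - 5*u^4 - 17*u^3 + 85*u^2 + 16*u - 80) = (u - 5)*(u - 1)*(u^4 - 17*u^2 + 16) = (u - 5)*(u - 1)*(u + 4)*(u^3 - 4*u^2 - u + 4) = (u - 5)*(u - 1)*(u + 1)*(u + 4)*(u^2 - 5*u + 4) = (u - 5)*(u - 4)*(u - 1)*(u + 1)*(u + 4)*(u - 1)
(5) = (n + 3)*(n^5 - 7*n^4 + 3*n^3 + 43*n^2 - 28*n - 60) = (n - 2)*(n + 3)*(n^4 - 5*n^3 - 7*n^2 + 29*n + 30) = (n - 5)*(n - 2)*(n + 3)*(n^3 - 7*n - 6) = (n - 5)*(n - 3)*(n - 2)*(n + 3)*(n^2 + 3*n + 2) = (n - 5)*(n - 3)*(n - 2)*(n + 1)*(n + 3)*(n + 2)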